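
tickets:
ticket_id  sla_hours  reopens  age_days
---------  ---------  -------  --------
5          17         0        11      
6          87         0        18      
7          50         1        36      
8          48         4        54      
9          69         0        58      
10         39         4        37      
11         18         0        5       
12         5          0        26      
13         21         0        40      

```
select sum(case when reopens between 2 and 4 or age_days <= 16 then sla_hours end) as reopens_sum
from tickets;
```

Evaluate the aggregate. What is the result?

122

ticket_id=5: ✓ → 17
ticket_id=6: ✗
ticket_id=7: ✗
ticket_id=8: ✓ → 48
ticket_id=9: ✗
ticket_id=10: ✓ → 39
ticket_id=11: ✓ → 18
ticket_id=12: ✗
ticket_id=13: ✗
reopens_sum = 17 + 48 + 39 + 18 = 122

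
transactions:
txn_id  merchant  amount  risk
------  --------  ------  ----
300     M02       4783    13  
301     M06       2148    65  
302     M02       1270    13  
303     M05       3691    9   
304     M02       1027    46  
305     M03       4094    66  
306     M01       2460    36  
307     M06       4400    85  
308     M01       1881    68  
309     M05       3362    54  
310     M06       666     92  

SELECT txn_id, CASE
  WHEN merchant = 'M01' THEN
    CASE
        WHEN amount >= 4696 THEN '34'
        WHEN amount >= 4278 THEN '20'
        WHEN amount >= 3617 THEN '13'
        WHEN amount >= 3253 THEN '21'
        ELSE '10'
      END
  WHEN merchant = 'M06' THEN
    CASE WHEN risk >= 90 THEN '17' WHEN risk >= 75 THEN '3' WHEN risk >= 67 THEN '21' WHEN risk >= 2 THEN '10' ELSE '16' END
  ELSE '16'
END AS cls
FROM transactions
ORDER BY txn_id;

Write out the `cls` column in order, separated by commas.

txn_id=300: merchant='M02' → outer ELSE → 16
txn_id=301: merchant='M06' → inner[risk >= 2] → 10
txn_id=302: merchant='M02' → outer ELSE → 16
txn_id=303: merchant='M05' → outer ELSE → 16
txn_id=304: merchant='M02' → outer ELSE → 16
txn_id=305: merchant='M03' → outer ELSE → 16
txn_id=306: merchant='M01' → inner[ELSE] → 10
txn_id=307: merchant='M06' → inner[risk >= 75] → 3
txn_id=308: merchant='M01' → inner[ELSE] → 10
txn_id=309: merchant='M05' → outer ELSE → 16
txn_id=310: merchant='M06' → inner[risk >= 90] → 17

16, 10, 16, 16, 16, 16, 10, 3, 10, 16, 17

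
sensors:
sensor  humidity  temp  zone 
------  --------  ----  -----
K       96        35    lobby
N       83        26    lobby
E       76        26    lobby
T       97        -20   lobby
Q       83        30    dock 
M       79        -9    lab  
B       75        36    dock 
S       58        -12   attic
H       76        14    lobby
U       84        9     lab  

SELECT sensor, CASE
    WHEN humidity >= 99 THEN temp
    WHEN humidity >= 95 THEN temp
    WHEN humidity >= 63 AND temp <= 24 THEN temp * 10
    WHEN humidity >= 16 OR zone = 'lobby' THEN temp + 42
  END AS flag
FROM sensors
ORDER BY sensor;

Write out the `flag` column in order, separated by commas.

78, 68, 140, 35, -90, 68, 72, 30, -20, 90

sensor=B: humidity >= 16 OR zone = 'lobby' → 78
sensor=E: humidity >= 16 OR zone = 'lobby' → 68
sensor=H: humidity >= 63 AND temp <= 24 → 140
sensor=K: humidity >= 95 → 35
sensor=M: humidity >= 63 AND temp <= 24 → -90
sensor=N: humidity >= 16 OR zone = 'lobby' → 68
sensor=Q: humidity >= 16 OR zone = 'lobby' → 72
sensor=S: humidity >= 16 OR zone = 'lobby' → 30
sensor=T: humidity >= 95 → -20
sensor=U: humidity >= 63 AND temp <= 24 → 90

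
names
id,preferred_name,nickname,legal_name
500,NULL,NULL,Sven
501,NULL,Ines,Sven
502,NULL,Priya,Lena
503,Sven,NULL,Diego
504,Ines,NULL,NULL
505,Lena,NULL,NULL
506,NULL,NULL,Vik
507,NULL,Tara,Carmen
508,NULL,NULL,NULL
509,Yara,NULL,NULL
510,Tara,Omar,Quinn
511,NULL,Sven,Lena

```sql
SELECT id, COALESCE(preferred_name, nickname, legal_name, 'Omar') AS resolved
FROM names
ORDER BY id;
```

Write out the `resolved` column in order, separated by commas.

Sven, Ines, Priya, Sven, Ines, Lena, Vik, Tara, Omar, Yara, Tara, Sven

id=500: preferred_name=NULL, nickname=NULL, legal_name=Sven → Sven
id=501: preferred_name=NULL, nickname=Ines → Ines
id=502: preferred_name=NULL, nickname=Priya → Priya
id=503: preferred_name=Sven → Sven
id=504: preferred_name=Ines → Ines
id=505: preferred_name=Lena → Lena
id=506: preferred_name=NULL, nickname=NULL, legal_name=Vik → Vik
id=507: preferred_name=NULL, nickname=Tara → Tara
id=508: preferred_name=NULL, nickname=NULL, legal_name=NULL, → literal Omar → Omar
id=509: preferred_name=Yara → Yara
id=510: preferred_name=Tara → Tara
id=511: preferred_name=NULL, nickname=Sven → Sven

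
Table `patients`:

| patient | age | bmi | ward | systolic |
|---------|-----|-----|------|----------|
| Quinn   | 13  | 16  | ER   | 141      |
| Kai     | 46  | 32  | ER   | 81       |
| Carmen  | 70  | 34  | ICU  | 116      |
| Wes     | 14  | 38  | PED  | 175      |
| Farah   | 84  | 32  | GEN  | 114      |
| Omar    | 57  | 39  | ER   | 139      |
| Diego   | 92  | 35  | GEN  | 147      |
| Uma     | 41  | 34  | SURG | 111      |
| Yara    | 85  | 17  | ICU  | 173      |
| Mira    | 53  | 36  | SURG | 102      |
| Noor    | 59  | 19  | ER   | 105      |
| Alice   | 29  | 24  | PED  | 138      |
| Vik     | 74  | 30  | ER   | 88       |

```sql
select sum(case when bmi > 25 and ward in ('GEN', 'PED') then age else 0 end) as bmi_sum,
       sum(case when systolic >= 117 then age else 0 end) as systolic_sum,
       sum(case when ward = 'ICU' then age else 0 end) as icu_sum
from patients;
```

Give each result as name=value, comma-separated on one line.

bmi_sum=190, systolic_sum=290, icu_sum=155

[bmi_sum: bmi > 25 and ward in ('GEN', 'PED')]
patient=Quinn: ✗
patient=Kai: ✗
patient=Carmen: ✗
patient=Wes: ✓ → 14
patient=Farah: ✓ → 84
patient=Omar: ✗
patient=Diego: ✓ → 92
patient=Uma: ✗
patient=Yara: ✗
patient=Mira: ✗
patient=Noor: ✗
patient=Alice: ✗
patient=Vik: ✗
bmi_sum = 14 + 84 + 92 = 190
—
[systolic_sum: systolic >= 117]
patient=Quinn: ✓ → 13
patient=Kai: ✗
patient=Carmen: ✗
patient=Wes: ✓ → 14
patient=Farah: ✗
patient=Omar: ✓ → 57
patient=Diego: ✓ → 92
patient=Uma: ✗
patient=Yara: ✓ → 85
patient=Mira: ✗
patient=Noor: ✗
patient=Alice: ✓ → 29
patient=Vik: ✗
systolic_sum = 13 + 14 + 57 + 92 + 85 + 29 = 290
—
[icu_sum: ward = 'ICU']
patient=Quinn: ✗
patient=Kai: ✗
patient=Carmen: ✓ → 70
patient=Wes: ✗
patient=Farah: ✗
patient=Omar: ✗
patient=Diego: ✗
patient=Uma: ✗
patient=Yara: ✓ → 85
patient=Mira: ✗
patient=Noor: ✗
patient=Alice: ✗
patient=Vik: ✗
icu_sum = 70 + 85 = 155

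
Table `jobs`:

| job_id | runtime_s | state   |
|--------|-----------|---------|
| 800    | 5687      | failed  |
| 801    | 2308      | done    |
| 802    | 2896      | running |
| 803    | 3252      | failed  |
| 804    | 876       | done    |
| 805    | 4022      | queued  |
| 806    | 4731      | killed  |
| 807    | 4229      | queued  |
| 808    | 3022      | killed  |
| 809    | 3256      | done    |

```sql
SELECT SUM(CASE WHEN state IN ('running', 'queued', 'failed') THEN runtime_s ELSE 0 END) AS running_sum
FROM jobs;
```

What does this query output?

job_id=800: ✓ → 5687
job_id=801: ✗
job_id=802: ✓ → 2896
job_id=803: ✓ → 3252
job_id=804: ✗
job_id=805: ✓ → 4022
job_id=806: ✗
job_id=807: ✓ → 4229
job_id=808: ✗
job_id=809: ✗
running_sum = 5687 + 2896 + 3252 + 4022 + 4229 = 20086

20086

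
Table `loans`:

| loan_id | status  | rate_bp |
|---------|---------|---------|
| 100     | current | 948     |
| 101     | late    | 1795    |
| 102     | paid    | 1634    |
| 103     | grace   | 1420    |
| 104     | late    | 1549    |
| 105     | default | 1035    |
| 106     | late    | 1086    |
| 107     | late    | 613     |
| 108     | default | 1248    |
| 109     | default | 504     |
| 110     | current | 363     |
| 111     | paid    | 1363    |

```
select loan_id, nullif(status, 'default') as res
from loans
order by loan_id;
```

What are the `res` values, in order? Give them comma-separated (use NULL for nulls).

loan_id=100: status=current vs default: differ → current
loan_id=101: status=late vs default: differ → late
loan_id=102: status=paid vs default: differ → paid
loan_id=103: status=grace vs default: differ → grace
loan_id=104: status=late vs default: differ → late
loan_id=105: status=default vs default: equal → NULL
loan_id=106: status=late vs default: differ → late
loan_id=107: status=late vs default: differ → late
loan_id=108: status=default vs default: equal → NULL
loan_id=109: status=default vs default: equal → NULL
loan_id=110: status=current vs default: differ → current
loan_id=111: status=paid vs default: differ → paid

current, late, paid, grace, late, NULL, late, late, NULL, NULL, current, paid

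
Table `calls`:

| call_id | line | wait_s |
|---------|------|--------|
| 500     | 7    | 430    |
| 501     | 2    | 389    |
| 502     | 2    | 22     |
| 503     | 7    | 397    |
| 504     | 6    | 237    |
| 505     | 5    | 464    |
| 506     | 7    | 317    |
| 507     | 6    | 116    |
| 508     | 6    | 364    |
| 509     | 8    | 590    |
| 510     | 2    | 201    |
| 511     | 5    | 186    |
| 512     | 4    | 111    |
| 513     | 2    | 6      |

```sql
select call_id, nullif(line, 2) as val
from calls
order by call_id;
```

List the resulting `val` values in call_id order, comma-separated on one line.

7, NULL, NULL, 7, 6, 5, 7, 6, 6, 8, NULL, 5, 4, NULL

call_id=500: line=7 vs 2: differ → 7
call_id=501: line=2 vs 2: equal → NULL
call_id=502: line=2 vs 2: equal → NULL
call_id=503: line=7 vs 2: differ → 7
call_id=504: line=6 vs 2: differ → 6
call_id=505: line=5 vs 2: differ → 5
call_id=506: line=7 vs 2: differ → 7
call_id=507: line=6 vs 2: differ → 6
call_id=508: line=6 vs 2: differ → 6
call_id=509: line=8 vs 2: differ → 8
call_id=510: line=2 vs 2: equal → NULL
call_id=511: line=5 vs 2: differ → 5
call_id=512: line=4 vs 2: differ → 4
call_id=513: line=2 vs 2: equal → NULL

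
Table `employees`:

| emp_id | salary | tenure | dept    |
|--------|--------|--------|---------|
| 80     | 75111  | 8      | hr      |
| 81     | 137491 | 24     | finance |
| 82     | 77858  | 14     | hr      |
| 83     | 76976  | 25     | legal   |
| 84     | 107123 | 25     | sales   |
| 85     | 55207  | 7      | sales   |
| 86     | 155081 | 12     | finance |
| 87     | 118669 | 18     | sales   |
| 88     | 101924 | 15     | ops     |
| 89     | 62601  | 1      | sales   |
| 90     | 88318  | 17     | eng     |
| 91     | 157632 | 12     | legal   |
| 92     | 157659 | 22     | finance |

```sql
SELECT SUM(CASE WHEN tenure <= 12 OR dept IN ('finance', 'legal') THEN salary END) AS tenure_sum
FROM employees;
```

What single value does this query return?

877758

emp_id=80: ✓ → 75111
emp_id=81: ✓ → 137491
emp_id=82: ✗
emp_id=83: ✓ → 76976
emp_id=84: ✗
emp_id=85: ✓ → 55207
emp_id=86: ✓ → 155081
emp_id=87: ✗
emp_id=88: ✗
emp_id=89: ✓ → 62601
emp_id=90: ✗
emp_id=91: ✓ → 157632
emp_id=92: ✓ → 157659
tenure_sum = 75111 + 137491 + 76976 + 55207 + 155081 + 62601 + 157632 + 157659 = 877758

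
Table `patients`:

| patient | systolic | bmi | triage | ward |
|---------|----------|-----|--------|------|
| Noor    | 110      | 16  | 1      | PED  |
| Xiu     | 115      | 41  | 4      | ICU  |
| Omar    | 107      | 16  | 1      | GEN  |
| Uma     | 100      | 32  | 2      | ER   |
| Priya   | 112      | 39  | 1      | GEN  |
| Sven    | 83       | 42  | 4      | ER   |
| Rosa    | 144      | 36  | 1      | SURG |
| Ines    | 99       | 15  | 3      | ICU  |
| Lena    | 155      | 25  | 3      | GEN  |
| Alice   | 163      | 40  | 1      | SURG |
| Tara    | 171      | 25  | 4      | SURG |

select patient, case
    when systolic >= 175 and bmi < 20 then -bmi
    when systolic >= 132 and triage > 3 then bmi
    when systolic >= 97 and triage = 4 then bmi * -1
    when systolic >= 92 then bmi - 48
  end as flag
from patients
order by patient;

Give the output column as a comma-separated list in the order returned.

patient=Alice: systolic >= 92 → -8
patient=Ines: systolic >= 92 → -33
patient=Lena: systolic >= 92 → -23
patient=Noor: systolic >= 92 → -32
patient=Omar: systolic >= 92 → -32
patient=Priya: systolic >= 92 → -9
patient=Rosa: systolic >= 92 → -12
patient=Sven: (no match → NULL) → NULL
patient=Tara: systolic >= 132 and triage > 3 → 25
patient=Uma: systolic >= 92 → -16
patient=Xiu: systolic >= 97 and triage = 4 → -41

-8, -33, -23, -32, -32, -9, -12, NULL, 25, -16, -41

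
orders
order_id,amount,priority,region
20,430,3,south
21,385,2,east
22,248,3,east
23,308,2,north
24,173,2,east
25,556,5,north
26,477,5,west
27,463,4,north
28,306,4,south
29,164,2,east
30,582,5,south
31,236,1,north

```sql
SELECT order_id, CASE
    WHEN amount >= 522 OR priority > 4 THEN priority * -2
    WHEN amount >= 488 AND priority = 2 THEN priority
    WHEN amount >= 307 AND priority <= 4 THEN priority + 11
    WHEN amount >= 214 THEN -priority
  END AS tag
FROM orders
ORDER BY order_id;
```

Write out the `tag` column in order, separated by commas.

order_id=20: amount >= 307 AND priority <= 4 → 14
order_id=21: amount >= 307 AND priority <= 4 → 13
order_id=22: amount >= 214 → -3
order_id=23: amount >= 307 AND priority <= 4 → 13
order_id=24: (no match → NULL) → NULL
order_id=25: amount >= 522 OR priority > 4 → -10
order_id=26: amount >= 522 OR priority > 4 → -10
order_id=27: amount >= 307 AND priority <= 4 → 15
order_id=28: amount >= 214 → -4
order_id=29: (no match → NULL) → NULL
order_id=30: amount >= 522 OR priority > 4 → -10
order_id=31: amount >= 214 → -1

14, 13, -3, 13, NULL, -10, -10, 15, -4, NULL, -10, -1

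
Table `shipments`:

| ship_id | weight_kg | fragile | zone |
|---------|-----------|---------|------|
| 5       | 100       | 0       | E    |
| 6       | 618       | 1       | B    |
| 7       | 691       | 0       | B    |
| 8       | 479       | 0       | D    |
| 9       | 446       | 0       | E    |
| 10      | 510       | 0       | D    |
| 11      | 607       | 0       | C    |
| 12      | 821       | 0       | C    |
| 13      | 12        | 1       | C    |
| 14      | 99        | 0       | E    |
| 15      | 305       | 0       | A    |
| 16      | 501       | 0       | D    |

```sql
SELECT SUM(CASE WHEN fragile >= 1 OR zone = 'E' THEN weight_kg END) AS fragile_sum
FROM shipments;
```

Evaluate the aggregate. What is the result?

1275

ship_id=5: ✓ → 100
ship_id=6: ✓ → 618
ship_id=7: ✗
ship_id=8: ✗
ship_id=9: ✓ → 446
ship_id=10: ✗
ship_id=11: ✗
ship_id=12: ✗
ship_id=13: ✓ → 12
ship_id=14: ✓ → 99
ship_id=15: ✗
ship_id=16: ✗
fragile_sum = 100 + 618 + 446 + 12 + 99 = 1275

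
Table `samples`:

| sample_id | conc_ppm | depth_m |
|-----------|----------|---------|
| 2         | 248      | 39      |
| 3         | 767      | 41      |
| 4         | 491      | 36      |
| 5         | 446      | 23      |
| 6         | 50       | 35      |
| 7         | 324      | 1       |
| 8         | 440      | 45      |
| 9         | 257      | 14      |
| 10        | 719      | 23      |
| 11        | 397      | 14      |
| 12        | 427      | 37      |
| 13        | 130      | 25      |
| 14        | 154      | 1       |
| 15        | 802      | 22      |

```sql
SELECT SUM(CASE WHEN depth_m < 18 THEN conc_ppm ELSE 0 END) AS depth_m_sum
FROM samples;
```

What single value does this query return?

1132

sample_id=2: ✗
sample_id=3: ✗
sample_id=4: ✗
sample_id=5: ✗
sample_id=6: ✗
sample_id=7: ✓ → 324
sample_id=8: ✗
sample_id=9: ✓ → 257
sample_id=10: ✗
sample_id=11: ✓ → 397
sample_id=12: ✗
sample_id=13: ✗
sample_id=14: ✓ → 154
sample_id=15: ✗
depth_m_sum = 324 + 257 + 397 + 154 = 1132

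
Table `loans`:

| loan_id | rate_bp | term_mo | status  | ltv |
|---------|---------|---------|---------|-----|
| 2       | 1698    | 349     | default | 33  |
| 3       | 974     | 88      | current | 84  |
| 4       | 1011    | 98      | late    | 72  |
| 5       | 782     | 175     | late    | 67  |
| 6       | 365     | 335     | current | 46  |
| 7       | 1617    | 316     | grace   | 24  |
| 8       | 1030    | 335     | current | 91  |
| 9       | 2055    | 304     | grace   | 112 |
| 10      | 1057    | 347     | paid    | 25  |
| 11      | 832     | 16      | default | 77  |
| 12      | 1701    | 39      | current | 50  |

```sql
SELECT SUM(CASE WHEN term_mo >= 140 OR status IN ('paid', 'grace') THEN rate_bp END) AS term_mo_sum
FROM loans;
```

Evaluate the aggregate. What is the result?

loan_id=2: ✓ → 1698
loan_id=3: ✗
loan_id=4: ✗
loan_id=5: ✓ → 782
loan_id=6: ✓ → 365
loan_id=7: ✓ → 1617
loan_id=8: ✓ → 1030
loan_id=9: ✓ → 2055
loan_id=10: ✓ → 1057
loan_id=11: ✗
loan_id=12: ✗
term_mo_sum = 1698 + 782 + 365 + 1617 + 1030 + 2055 + 1057 = 8604

8604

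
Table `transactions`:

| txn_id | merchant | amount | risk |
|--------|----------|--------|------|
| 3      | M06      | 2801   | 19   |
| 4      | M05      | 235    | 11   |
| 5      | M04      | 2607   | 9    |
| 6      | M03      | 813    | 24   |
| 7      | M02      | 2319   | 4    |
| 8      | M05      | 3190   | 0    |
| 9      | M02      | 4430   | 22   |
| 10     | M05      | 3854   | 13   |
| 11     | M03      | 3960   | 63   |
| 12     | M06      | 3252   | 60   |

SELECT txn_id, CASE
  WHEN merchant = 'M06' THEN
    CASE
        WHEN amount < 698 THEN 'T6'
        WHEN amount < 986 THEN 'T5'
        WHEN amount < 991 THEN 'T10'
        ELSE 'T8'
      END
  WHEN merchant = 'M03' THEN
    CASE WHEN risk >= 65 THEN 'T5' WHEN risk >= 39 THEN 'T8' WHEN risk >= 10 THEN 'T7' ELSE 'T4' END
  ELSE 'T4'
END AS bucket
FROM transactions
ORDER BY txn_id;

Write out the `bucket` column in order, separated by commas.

T8, T4, T4, T7, T4, T4, T4, T4, T8, T8

txn_id=3: merchant='M06' → inner[ELSE] → T8
txn_id=4: merchant='M05' → outer ELSE → T4
txn_id=5: merchant='M04' → outer ELSE → T4
txn_id=6: merchant='M03' → inner[risk >= 10] → T7
txn_id=7: merchant='M02' → outer ELSE → T4
txn_id=8: merchant='M05' → outer ELSE → T4
txn_id=9: merchant='M02' → outer ELSE → T4
txn_id=10: merchant='M05' → outer ELSE → T4
txn_id=11: merchant='M03' → inner[risk >= 39] → T8
txn_id=12: merchant='M06' → inner[ELSE] → T8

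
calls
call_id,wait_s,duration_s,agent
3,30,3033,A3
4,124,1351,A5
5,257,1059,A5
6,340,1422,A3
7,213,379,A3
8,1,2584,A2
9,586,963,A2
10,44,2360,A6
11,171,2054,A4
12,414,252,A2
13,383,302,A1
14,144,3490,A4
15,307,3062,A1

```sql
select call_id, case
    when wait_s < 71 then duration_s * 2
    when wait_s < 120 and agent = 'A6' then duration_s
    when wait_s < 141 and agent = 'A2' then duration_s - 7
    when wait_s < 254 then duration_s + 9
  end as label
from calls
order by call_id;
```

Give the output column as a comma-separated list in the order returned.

call_id=3: wait_s < 71 → 6066
call_id=4: wait_s < 254 → 1360
call_id=5: (no match → NULL) → NULL
call_id=6: (no match → NULL) → NULL
call_id=7: wait_s < 254 → 388
call_id=8: wait_s < 71 → 5168
call_id=9: (no match → NULL) → NULL
call_id=10: wait_s < 71 → 4720
call_id=11: wait_s < 254 → 2063
call_id=12: (no match → NULL) → NULL
call_id=13: (no match → NULL) → NULL
call_id=14: wait_s < 254 → 3499
call_id=15: (no match → NULL) → NULL

6066, 1360, NULL, NULL, 388, 5168, NULL, 4720, 2063, NULL, NULL, 3499, NULL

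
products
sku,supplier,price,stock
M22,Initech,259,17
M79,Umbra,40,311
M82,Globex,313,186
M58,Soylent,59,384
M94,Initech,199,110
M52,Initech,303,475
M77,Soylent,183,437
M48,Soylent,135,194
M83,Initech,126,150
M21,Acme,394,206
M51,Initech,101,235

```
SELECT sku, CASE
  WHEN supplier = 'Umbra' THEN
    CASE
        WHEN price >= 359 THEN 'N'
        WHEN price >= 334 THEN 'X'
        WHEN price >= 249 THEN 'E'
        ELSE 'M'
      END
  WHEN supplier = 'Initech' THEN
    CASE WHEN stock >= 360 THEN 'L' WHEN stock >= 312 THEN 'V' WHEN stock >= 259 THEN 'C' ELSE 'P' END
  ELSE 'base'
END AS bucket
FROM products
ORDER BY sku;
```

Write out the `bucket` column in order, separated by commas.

sku=M21: supplier='Acme' → outer ELSE → base
sku=M22: supplier='Initech' → inner[ELSE] → P
sku=M48: supplier='Soylent' → outer ELSE → base
sku=M51: supplier='Initech' → inner[ELSE] → P
sku=M52: supplier='Initech' → inner[stock >= 360] → L
sku=M58: supplier='Soylent' → outer ELSE → base
sku=M77: supplier='Soylent' → outer ELSE → base
sku=M79: supplier='Umbra' → inner[ELSE] → M
sku=M82: supplier='Globex' → outer ELSE → base
sku=M83: supplier='Initech' → inner[ELSE] → P
sku=M94: supplier='Initech' → inner[ELSE] → P

base, P, base, P, L, base, base, M, base, P, P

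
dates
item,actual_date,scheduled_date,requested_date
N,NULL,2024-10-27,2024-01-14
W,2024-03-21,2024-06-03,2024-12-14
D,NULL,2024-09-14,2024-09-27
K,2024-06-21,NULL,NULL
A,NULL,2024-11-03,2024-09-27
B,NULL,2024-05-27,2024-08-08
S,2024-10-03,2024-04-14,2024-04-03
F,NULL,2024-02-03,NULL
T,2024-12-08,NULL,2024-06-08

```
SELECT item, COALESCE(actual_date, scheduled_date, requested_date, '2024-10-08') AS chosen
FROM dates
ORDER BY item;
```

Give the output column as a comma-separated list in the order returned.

2024-11-03, 2024-05-27, 2024-09-14, 2024-02-03, 2024-06-21, 2024-10-27, 2024-10-03, 2024-12-08, 2024-03-21

item=A: actual_date=NULL, scheduled_date=2024-11-03 → 2024-11-03
item=B: actual_date=NULL, scheduled_date=2024-05-27 → 2024-05-27
item=D: actual_date=NULL, scheduled_date=2024-09-14 → 2024-09-14
item=F: actual_date=NULL, scheduled_date=2024-02-03 → 2024-02-03
item=K: actual_date=2024-06-21 → 2024-06-21
item=N: actual_date=NULL, scheduled_date=2024-10-27 → 2024-10-27
item=S: actual_date=2024-10-03 → 2024-10-03
item=T: actual_date=2024-12-08 → 2024-12-08
item=W: actual_date=2024-03-21 → 2024-03-21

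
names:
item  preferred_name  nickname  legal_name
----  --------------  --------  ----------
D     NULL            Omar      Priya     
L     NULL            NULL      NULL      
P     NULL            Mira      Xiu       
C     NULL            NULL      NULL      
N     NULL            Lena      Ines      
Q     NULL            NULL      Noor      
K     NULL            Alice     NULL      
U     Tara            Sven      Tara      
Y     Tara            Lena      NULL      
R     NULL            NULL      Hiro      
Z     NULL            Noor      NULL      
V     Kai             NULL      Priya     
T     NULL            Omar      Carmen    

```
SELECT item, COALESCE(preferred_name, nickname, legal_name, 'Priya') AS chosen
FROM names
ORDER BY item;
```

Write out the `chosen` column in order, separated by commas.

item=C: preferred_name=NULL, nickname=NULL, legal_name=NULL, → literal Priya → Priya
item=D: preferred_name=NULL, nickname=Omar → Omar
item=K: preferred_name=NULL, nickname=Alice → Alice
item=L: preferred_name=NULL, nickname=NULL, legal_name=NULL, → literal Priya → Priya
item=N: preferred_name=NULL, nickname=Lena → Lena
item=P: preferred_name=NULL, nickname=Mira → Mira
item=Q: preferred_name=NULL, nickname=NULL, legal_name=Noor → Noor
item=R: preferred_name=NULL, nickname=NULL, legal_name=Hiro → Hiro
item=T: preferred_name=NULL, nickname=Omar → Omar
item=U: preferred_name=Tara → Tara
item=V: preferred_name=Kai → Kai
item=Y: preferred_name=Tara → Tara
item=Z: preferred_name=NULL, nickname=Noor → Noor

Priya, Omar, Alice, Priya, Lena, Mira, Noor, Hiro, Omar, Tara, Kai, Tara, Noor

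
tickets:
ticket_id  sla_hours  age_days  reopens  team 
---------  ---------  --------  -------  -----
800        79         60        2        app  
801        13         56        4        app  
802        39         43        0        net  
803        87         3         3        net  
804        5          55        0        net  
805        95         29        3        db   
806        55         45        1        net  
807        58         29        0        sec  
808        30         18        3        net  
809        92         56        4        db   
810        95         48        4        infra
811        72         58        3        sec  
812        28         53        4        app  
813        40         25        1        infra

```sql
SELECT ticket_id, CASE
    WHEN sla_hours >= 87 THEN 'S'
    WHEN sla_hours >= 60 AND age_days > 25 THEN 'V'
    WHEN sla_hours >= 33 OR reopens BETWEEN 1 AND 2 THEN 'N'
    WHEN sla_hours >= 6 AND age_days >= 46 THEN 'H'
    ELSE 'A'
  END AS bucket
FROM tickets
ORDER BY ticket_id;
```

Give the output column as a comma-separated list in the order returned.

V, H, N, S, A, S, N, N, A, S, S, V, H, N

ticket_id=800: sla_hours >= 60 AND age_days > 25 → V
ticket_id=801: sla_hours >= 6 AND age_days >= 46 → H
ticket_id=802: sla_hours >= 33 OR reopens BETWEEN 1 AND 2 → N
ticket_id=803: sla_hours >= 87 → S
ticket_id=804: ELSE → A
ticket_id=805: sla_hours >= 87 → S
ticket_id=806: sla_hours >= 33 OR reopens BETWEEN 1 AND 2 → N
ticket_id=807: sla_hours >= 33 OR reopens BETWEEN 1 AND 2 → N
ticket_id=808: ELSE → A
ticket_id=809: sla_hours >= 87 → S
ticket_id=810: sla_hours >= 87 → S
ticket_id=811: sla_hours >= 60 AND age_days > 25 → V
ticket_id=812: sla_hours >= 6 AND age_days >= 46 → H
ticket_id=813: sla_hours >= 33 OR reopens BETWEEN 1 AND 2 → N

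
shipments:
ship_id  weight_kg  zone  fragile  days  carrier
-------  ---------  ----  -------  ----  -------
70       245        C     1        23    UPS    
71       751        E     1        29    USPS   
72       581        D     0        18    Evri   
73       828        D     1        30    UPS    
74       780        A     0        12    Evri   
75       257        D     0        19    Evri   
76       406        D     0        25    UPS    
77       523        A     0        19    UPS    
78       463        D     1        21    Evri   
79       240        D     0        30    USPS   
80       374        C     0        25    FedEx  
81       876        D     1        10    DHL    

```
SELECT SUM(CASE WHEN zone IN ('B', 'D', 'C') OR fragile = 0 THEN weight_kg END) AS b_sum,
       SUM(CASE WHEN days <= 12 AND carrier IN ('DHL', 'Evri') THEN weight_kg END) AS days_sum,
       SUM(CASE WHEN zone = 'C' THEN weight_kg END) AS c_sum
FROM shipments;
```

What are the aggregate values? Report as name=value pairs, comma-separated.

[b_sum: zone IN ('B', 'D', 'C') OR fragile = 0]
ship_id=70: ✓ → 245
ship_id=71: ✗
ship_id=72: ✓ → 581
ship_id=73: ✓ → 828
ship_id=74: ✓ → 780
ship_id=75: ✓ → 257
ship_id=76: ✓ → 406
ship_id=77: ✓ → 523
ship_id=78: ✓ → 463
ship_id=79: ✓ → 240
ship_id=80: ✓ → 374
ship_id=81: ✓ → 876
b_sum = 245 + 581 + 828 + 780 + 257 + 406 + 523 + 463 + 240 + 374 + 876 = 5573
—
[days_sum: days <= 12 AND carrier IN ('DHL', 'Evri')]
ship_id=70: ✗
ship_id=71: ✗
ship_id=72: ✗
ship_id=73: ✗
ship_id=74: ✓ → 780
ship_id=75: ✗
ship_id=76: ✗
ship_id=77: ✗
ship_id=78: ✗
ship_id=79: ✗
ship_id=80: ✗
ship_id=81: ✓ → 876
days_sum = 780 + 876 = 1656
—
[c_sum: zone = 'C']
ship_id=70: ✓ → 245
ship_id=71: ✗
ship_id=72: ✗
ship_id=73: ✗
ship_id=74: ✗
ship_id=75: ✗
ship_id=76: ✗
ship_id=77: ✗
ship_id=78: ✗
ship_id=79: ✗
ship_id=80: ✓ → 374
ship_id=81: ✗
c_sum = 245 + 374 = 619

b_sum=5573, days_sum=1656, c_sum=619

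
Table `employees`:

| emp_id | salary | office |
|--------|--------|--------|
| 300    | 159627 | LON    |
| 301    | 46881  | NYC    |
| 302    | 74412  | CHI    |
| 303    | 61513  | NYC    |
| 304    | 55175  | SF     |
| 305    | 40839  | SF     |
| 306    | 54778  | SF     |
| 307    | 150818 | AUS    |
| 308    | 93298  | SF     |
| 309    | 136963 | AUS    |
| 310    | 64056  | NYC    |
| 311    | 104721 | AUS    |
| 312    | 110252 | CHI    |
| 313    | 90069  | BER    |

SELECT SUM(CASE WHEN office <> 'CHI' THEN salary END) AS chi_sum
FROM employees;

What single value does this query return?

1058738

emp_id=300: ✓ → 159627
emp_id=301: ✓ → 46881
emp_id=302: ✗
emp_id=303: ✓ → 61513
emp_id=304: ✓ → 55175
emp_id=305: ✓ → 40839
emp_id=306: ✓ → 54778
emp_id=307: ✓ → 150818
emp_id=308: ✓ → 93298
emp_id=309: ✓ → 136963
emp_id=310: ✓ → 64056
emp_id=311: ✓ → 104721
emp_id=312: ✗
emp_id=313: ✓ → 90069
chi_sum = 159627 + 46881 + 61513 + 55175 + 40839 + 54778 + 150818 + 93298 + 136963 + 64056 + 104721 + 90069 = 1058738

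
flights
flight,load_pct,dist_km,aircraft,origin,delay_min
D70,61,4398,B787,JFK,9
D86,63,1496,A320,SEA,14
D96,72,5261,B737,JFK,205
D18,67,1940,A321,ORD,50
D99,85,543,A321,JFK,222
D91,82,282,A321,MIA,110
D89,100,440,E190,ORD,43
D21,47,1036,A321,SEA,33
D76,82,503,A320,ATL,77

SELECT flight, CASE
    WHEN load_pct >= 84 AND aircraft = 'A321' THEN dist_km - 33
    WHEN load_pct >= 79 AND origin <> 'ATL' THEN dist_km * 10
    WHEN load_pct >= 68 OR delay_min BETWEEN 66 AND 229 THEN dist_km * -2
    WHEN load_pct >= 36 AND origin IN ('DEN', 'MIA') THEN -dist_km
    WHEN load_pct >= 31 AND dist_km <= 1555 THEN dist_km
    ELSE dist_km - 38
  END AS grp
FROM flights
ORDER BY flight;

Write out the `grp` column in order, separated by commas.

flight=D18: ELSE → 1902
flight=D21: load_pct >= 31 AND dist_km <= 1555 → 1036
flight=D70: ELSE → 4360
flight=D76: load_pct >= 68 OR delay_min BETWEEN 66 AND 229 → -1006
flight=D86: load_pct >= 31 AND dist_km <= 1555 → 1496
flight=D89: load_pct >= 79 AND origin <> 'ATL' → 4400
flight=D91: load_pct >= 79 AND origin <> 'ATL' → 2820
flight=D96: load_pct >= 68 OR delay_min BETWEEN 66 AND 229 → -10522
flight=D99: load_pct >= 84 AND aircraft = 'A321' → 510

1902, 1036, 4360, -1006, 1496, 4400, 2820, -10522, 510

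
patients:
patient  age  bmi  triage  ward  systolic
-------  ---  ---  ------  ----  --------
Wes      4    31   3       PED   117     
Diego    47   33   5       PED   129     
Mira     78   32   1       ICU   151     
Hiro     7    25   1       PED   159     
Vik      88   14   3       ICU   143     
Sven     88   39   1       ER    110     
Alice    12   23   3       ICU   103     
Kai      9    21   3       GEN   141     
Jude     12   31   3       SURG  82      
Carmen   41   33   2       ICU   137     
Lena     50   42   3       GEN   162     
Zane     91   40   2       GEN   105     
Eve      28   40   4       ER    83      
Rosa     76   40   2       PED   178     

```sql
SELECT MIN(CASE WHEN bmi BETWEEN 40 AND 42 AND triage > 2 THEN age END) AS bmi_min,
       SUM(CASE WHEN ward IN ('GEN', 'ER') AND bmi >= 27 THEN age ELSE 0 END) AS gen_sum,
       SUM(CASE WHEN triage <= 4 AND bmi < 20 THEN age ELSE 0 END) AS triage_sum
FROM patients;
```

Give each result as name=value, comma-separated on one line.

[bmi_min: bmi BETWEEN 40 AND 42 AND triage > 2]
patient=Wes: ✗
patient=Diego: ✗
patient=Mira: ✗
patient=Hiro: ✗
patient=Vik: ✗
patient=Sven: ✗
patient=Alice: ✗
patient=Kai: ✗
patient=Jude: ✗
patient=Carmen: ✗
patient=Lena: ✓ → 50
patient=Zane: ✗
patient=Eve: ✓ → 28
patient=Rosa: ✗
bmi_min = MIN(50, 28) = 28
—
[gen_sum: ward IN ('GEN', 'ER') AND bmi >= 27]
patient=Wes: ✗
patient=Diego: ✗
patient=Mira: ✗
patient=Hiro: ✗
patient=Vik: ✗
patient=Sven: ✓ → 88
patient=Alice: ✗
patient=Kai: ✗
patient=Jude: ✗
patient=Carmen: ✗
patient=Lena: ✓ → 50
patient=Zane: ✓ → 91
patient=Eve: ✓ → 28
patient=Rosa: ✗
gen_sum = 88 + 50 + 91 + 28 = 257
—
[triage_sum: triage <= 4 AND bmi < 20]
patient=Wes: ✗
patient=Diego: ✗
patient=Mira: ✗
patient=Hiro: ✗
patient=Vik: ✓ → 88
patient=Sven: ✗
patient=Alice: ✗
patient=Kai: ✗
patient=Jude: ✗
patient=Carmen: ✗
patient=Lena: ✗
patient=Zane: ✗
patient=Eve: ✗
patient=Rosa: ✗
triage_sum = 88

bmi_min=28, gen_sum=257, triage_sum=88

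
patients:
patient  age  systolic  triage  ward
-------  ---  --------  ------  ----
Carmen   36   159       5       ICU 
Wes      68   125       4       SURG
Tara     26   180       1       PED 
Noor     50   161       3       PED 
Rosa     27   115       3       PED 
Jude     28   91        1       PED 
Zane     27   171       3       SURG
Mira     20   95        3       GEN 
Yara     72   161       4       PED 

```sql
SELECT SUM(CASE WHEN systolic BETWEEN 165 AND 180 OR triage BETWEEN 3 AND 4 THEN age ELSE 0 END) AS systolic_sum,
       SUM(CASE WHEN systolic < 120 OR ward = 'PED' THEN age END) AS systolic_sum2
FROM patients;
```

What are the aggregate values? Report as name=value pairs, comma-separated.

systolic_sum=290, systolic_sum2=223

[systolic_sum: systolic BETWEEN 165 AND 180 OR triage BETWEEN 3 AND 4]
patient=Carmen: ✗
patient=Wes: ✓ → 68
patient=Tara: ✓ → 26
patient=Noor: ✓ → 50
patient=Rosa: ✓ → 27
patient=Jude: ✗
patient=Zane: ✓ → 27
patient=Mira: ✓ → 20
patient=Yara: ✓ → 72
systolic_sum = 68 + 26 + 50 + 27 + 27 + 20 + 72 = 290
—
[systolic_sum2: systolic < 120 OR ward = 'PED']
patient=Carmen: ✗
patient=Wes: ✗
patient=Tara: ✓ → 26
patient=Noor: ✓ → 50
patient=Rosa: ✓ → 27
patient=Jude: ✓ → 28
patient=Zane: ✗
patient=Mira: ✓ → 20
patient=Yara: ✓ → 72
systolic_sum2 = 26 + 50 + 27 + 28 + 20 + 72 = 223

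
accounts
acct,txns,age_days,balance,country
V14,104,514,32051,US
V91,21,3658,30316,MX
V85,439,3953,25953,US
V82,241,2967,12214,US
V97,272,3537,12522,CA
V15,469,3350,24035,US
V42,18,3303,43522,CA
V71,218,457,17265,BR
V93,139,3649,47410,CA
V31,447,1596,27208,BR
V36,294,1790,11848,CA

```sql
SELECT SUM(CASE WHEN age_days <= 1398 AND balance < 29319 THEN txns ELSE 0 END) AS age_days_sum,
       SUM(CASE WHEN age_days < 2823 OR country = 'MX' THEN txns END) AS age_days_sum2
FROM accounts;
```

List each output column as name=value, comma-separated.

[age_days_sum: age_days <= 1398 AND balance < 29319]
acct=V14: ✗
acct=V91: ✗
acct=V85: ✗
acct=V82: ✗
acct=V97: ✗
acct=V15: ✗
acct=V42: ✗
acct=V71: ✓ → 218
acct=V93: ✗
acct=V31: ✗
acct=V36: ✗
age_days_sum = 218
—
[age_days_sum2: age_days < 2823 OR country = 'MX']
acct=V14: ✓ → 104
acct=V91: ✓ → 21
acct=V85: ✗
acct=V82: ✗
acct=V97: ✗
acct=V15: ✗
acct=V42: ✗
acct=V71: ✓ → 218
acct=V93: ✗
acct=V31: ✓ → 447
acct=V36: ✓ → 294
age_days_sum2 = 104 + 21 + 218 + 447 + 294 = 1084

age_days_sum=218, age_days_sum2=1084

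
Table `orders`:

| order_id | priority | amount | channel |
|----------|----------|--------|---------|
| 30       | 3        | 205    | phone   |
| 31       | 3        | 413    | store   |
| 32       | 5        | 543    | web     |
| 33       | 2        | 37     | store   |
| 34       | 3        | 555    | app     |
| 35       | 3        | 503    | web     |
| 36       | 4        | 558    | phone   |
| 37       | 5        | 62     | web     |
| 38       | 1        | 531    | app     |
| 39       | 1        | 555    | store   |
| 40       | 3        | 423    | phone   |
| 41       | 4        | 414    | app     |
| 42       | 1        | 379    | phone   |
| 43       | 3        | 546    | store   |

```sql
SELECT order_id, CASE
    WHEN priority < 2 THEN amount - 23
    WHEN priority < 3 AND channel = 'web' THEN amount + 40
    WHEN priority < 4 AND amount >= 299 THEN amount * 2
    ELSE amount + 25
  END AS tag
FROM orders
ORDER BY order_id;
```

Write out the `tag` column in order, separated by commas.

order_id=30: ELSE → 230
order_id=31: priority < 4 AND amount >= 299 → 826
order_id=32: ELSE → 568
order_id=33: ELSE → 62
order_id=34: priority < 4 AND amount >= 299 → 1110
order_id=35: priority < 4 AND amount >= 299 → 1006
order_id=36: ELSE → 583
order_id=37: ELSE → 87
order_id=38: priority < 2 → 508
order_id=39: priority < 2 → 532
order_id=40: priority < 4 AND amount >= 299 → 846
order_id=41: ELSE → 439
order_id=42: priority < 2 → 356
order_id=43: priority < 4 AND amount >= 299 → 1092

230, 826, 568, 62, 1110, 1006, 583, 87, 508, 532, 846, 439, 356, 1092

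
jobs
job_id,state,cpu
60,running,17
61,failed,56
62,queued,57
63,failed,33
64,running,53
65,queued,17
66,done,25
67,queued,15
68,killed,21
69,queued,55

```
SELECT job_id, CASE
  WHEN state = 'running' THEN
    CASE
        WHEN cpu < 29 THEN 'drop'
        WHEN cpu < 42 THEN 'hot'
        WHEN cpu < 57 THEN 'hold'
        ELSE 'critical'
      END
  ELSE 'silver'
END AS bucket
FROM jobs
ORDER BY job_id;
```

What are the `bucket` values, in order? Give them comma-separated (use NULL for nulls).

drop, silver, silver, silver, hold, silver, silver, silver, silver, silver

job_id=60: state='running' → inner[cpu < 29] → drop
job_id=61: state='failed' → outer ELSE → silver
job_id=62: state='queued' → outer ELSE → silver
job_id=63: state='failed' → outer ELSE → silver
job_id=64: state='running' → inner[cpu < 57] → hold
job_id=65: state='queued' → outer ELSE → silver
job_id=66: state='done' → outer ELSE → silver
job_id=67: state='queued' → outer ELSE → silver
job_id=68: state='killed' → outer ELSE → silver
job_id=69: state='queued' → outer ELSE → silver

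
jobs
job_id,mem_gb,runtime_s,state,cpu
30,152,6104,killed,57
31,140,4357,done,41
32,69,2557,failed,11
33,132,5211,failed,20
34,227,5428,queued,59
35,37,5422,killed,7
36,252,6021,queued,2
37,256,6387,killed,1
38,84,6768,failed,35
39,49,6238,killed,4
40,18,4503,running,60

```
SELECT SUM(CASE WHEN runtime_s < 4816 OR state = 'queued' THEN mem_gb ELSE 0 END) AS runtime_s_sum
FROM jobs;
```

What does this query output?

job_id=30: ✗
job_id=31: ✓ → 140
job_id=32: ✓ → 69
job_id=33: ✗
job_id=34: ✓ → 227
job_id=35: ✗
job_id=36: ✓ → 252
job_id=37: ✗
job_id=38: ✗
job_id=39: ✗
job_id=40: ✓ → 18
runtime_s_sum = 140 + 69 + 227 + 252 + 18 = 706

706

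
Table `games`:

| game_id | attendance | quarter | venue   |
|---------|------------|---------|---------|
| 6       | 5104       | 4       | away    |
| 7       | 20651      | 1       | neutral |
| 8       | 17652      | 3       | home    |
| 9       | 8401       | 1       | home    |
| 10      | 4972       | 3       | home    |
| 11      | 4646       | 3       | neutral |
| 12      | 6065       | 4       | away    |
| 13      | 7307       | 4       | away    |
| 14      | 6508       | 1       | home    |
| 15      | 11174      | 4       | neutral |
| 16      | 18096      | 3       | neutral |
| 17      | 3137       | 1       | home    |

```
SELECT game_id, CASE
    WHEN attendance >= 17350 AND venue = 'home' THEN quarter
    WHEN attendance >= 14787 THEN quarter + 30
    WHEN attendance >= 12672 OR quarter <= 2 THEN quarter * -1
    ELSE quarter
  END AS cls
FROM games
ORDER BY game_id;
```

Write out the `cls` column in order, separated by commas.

game_id=6: ELSE → 4
game_id=7: attendance >= 14787 → 31
game_id=8: attendance >= 17350 AND venue = 'home' → 3
game_id=9: attendance >= 12672 OR quarter <= 2 → -1
game_id=10: ELSE → 3
game_id=11: ELSE → 3
game_id=12: ELSE → 4
game_id=13: ELSE → 4
game_id=14: attendance >= 12672 OR quarter <= 2 → -1
game_id=15: ELSE → 4
game_id=16: attendance >= 14787 → 33
game_id=17: attendance >= 12672 OR quarter <= 2 → -1

4, 31, 3, -1, 3, 3, 4, 4, -1, 4, 33, -1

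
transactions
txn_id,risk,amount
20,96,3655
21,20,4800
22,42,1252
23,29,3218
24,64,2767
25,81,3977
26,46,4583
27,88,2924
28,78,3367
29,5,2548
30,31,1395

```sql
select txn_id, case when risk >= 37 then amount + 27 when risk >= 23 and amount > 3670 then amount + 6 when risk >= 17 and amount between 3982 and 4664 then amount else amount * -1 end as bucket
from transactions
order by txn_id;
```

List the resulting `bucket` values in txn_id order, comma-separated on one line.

txn_id=20: risk >= 37 → 3682
txn_id=21: ELSE → -4800
txn_id=22: risk >= 37 → 1279
txn_id=23: ELSE → -3218
txn_id=24: risk >= 37 → 2794
txn_id=25: risk >= 37 → 4004
txn_id=26: risk >= 37 → 4610
txn_id=27: risk >= 37 → 2951
txn_id=28: risk >= 37 → 3394
txn_id=29: ELSE → -2548
txn_id=30: ELSE → -1395

3682, -4800, 1279, -3218, 2794, 4004, 4610, 2951, 3394, -2548, -1395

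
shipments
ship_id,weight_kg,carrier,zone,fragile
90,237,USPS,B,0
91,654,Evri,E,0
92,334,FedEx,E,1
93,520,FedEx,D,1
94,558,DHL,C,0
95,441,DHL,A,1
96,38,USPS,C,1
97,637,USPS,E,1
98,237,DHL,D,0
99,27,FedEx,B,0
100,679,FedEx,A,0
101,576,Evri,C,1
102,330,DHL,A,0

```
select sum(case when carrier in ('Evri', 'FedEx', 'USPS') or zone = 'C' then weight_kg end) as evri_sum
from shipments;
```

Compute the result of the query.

4260

ship_id=90: ✓ → 237
ship_id=91: ✓ → 654
ship_id=92: ✓ → 334
ship_id=93: ✓ → 520
ship_id=94: ✓ → 558
ship_id=95: ✗
ship_id=96: ✓ → 38
ship_id=97: ✓ → 637
ship_id=98: ✗
ship_id=99: ✓ → 27
ship_id=100: ✓ → 679
ship_id=101: ✓ → 576
ship_id=102: ✗
evri_sum = 237 + 654 + 334 + 520 + 558 + 38 + 637 + 27 + 679 + 576 = 4260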